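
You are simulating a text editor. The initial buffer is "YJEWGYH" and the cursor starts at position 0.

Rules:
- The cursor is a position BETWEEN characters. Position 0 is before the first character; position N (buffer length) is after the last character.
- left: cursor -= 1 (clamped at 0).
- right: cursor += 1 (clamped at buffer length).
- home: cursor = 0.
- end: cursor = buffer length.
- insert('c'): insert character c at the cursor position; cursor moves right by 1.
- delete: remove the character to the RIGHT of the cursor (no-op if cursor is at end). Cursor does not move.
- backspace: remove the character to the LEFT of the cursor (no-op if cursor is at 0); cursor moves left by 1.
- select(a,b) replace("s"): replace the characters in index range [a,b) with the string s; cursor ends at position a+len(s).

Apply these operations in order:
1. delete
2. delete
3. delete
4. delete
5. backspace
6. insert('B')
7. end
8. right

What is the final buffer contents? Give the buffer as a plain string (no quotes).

After op 1 (delete): buf='JEWGYH' cursor=0
After op 2 (delete): buf='EWGYH' cursor=0
After op 3 (delete): buf='WGYH' cursor=0
After op 4 (delete): buf='GYH' cursor=0
After op 5 (backspace): buf='GYH' cursor=0
After op 6 (insert('B')): buf='BGYH' cursor=1
After op 7 (end): buf='BGYH' cursor=4
After op 8 (right): buf='BGYH' cursor=4

Answer: BGYH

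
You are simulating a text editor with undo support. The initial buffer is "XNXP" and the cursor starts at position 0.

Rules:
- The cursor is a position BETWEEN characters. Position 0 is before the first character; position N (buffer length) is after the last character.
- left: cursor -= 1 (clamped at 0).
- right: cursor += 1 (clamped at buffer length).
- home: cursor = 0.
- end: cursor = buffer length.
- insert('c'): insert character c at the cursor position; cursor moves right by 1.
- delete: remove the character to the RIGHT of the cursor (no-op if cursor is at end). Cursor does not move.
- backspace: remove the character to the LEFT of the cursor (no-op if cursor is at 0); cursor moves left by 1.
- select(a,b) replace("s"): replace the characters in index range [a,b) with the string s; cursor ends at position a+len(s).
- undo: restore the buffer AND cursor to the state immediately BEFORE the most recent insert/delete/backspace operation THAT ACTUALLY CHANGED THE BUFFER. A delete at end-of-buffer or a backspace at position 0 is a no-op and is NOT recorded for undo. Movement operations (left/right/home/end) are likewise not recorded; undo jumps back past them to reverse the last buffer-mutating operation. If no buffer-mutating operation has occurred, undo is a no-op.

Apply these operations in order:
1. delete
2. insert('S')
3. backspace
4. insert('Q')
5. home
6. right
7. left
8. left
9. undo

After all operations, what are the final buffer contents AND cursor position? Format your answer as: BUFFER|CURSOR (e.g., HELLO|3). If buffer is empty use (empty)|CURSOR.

Answer: NXP|0

Derivation:
After op 1 (delete): buf='NXP' cursor=0
After op 2 (insert('S')): buf='SNXP' cursor=1
After op 3 (backspace): buf='NXP' cursor=0
After op 4 (insert('Q')): buf='QNXP' cursor=1
After op 5 (home): buf='QNXP' cursor=0
After op 6 (right): buf='QNXP' cursor=1
After op 7 (left): buf='QNXP' cursor=0
After op 8 (left): buf='QNXP' cursor=0
After op 9 (undo): buf='NXP' cursor=0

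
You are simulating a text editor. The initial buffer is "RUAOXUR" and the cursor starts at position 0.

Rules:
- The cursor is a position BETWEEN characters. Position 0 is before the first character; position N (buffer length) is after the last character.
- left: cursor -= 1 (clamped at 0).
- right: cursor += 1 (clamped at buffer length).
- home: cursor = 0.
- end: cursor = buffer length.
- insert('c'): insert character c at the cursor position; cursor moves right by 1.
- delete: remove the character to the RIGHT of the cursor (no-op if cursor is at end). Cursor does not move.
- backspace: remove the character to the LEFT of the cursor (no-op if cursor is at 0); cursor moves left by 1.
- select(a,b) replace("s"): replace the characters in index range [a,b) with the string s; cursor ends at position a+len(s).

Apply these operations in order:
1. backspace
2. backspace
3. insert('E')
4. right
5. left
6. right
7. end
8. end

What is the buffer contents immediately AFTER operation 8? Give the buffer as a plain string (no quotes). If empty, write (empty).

After op 1 (backspace): buf='RUAOXUR' cursor=0
After op 2 (backspace): buf='RUAOXUR' cursor=0
After op 3 (insert('E')): buf='ERUAOXUR' cursor=1
After op 4 (right): buf='ERUAOXUR' cursor=2
After op 5 (left): buf='ERUAOXUR' cursor=1
After op 6 (right): buf='ERUAOXUR' cursor=2
After op 7 (end): buf='ERUAOXUR' cursor=8
After op 8 (end): buf='ERUAOXUR' cursor=8

Answer: ERUAOXUR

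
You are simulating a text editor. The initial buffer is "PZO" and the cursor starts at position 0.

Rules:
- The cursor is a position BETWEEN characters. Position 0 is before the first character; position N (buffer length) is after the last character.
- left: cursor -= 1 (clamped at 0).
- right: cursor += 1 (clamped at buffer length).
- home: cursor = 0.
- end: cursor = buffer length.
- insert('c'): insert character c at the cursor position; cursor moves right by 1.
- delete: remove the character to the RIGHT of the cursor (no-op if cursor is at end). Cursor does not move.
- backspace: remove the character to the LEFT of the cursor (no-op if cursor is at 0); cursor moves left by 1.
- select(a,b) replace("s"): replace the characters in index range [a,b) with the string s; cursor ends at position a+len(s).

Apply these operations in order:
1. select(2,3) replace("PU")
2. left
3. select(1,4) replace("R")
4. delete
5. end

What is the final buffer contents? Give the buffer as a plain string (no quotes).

After op 1 (select(2,3) replace("PU")): buf='PZPU' cursor=4
After op 2 (left): buf='PZPU' cursor=3
After op 3 (select(1,4) replace("R")): buf='PR' cursor=2
After op 4 (delete): buf='PR' cursor=2
After op 5 (end): buf='PR' cursor=2

Answer: PR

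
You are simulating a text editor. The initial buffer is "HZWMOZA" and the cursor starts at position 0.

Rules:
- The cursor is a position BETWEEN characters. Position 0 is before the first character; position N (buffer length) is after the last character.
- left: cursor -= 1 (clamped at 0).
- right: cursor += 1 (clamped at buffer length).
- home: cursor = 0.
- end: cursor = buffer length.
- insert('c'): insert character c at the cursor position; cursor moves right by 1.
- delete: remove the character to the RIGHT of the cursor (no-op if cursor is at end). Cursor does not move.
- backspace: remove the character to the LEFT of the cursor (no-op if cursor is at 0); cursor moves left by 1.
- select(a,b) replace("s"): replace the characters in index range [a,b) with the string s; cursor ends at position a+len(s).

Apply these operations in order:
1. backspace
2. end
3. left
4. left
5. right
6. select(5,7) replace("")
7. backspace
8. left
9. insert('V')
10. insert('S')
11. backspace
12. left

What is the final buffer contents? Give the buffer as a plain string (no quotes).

Answer: HZWVM

Derivation:
After op 1 (backspace): buf='HZWMOZA' cursor=0
After op 2 (end): buf='HZWMOZA' cursor=7
After op 3 (left): buf='HZWMOZA' cursor=6
After op 4 (left): buf='HZWMOZA' cursor=5
After op 5 (right): buf='HZWMOZA' cursor=6
After op 6 (select(5,7) replace("")): buf='HZWMO' cursor=5
After op 7 (backspace): buf='HZWM' cursor=4
After op 8 (left): buf='HZWM' cursor=3
After op 9 (insert('V')): buf='HZWVM' cursor=4
After op 10 (insert('S')): buf='HZWVSM' cursor=5
After op 11 (backspace): buf='HZWVM' cursor=4
After op 12 (left): buf='HZWVM' cursor=3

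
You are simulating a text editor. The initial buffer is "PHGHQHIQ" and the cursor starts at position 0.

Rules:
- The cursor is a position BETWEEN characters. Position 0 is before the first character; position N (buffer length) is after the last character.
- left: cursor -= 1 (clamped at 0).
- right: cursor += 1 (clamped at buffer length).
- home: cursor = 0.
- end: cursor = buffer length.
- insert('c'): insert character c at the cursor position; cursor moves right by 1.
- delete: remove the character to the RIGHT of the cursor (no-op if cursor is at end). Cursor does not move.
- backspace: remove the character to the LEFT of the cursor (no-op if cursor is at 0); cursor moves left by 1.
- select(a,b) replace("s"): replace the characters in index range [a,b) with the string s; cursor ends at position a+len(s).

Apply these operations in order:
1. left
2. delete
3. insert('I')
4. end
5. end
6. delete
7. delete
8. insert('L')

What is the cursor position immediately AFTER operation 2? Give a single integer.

After op 1 (left): buf='PHGHQHIQ' cursor=0
After op 2 (delete): buf='HGHQHIQ' cursor=0

Answer: 0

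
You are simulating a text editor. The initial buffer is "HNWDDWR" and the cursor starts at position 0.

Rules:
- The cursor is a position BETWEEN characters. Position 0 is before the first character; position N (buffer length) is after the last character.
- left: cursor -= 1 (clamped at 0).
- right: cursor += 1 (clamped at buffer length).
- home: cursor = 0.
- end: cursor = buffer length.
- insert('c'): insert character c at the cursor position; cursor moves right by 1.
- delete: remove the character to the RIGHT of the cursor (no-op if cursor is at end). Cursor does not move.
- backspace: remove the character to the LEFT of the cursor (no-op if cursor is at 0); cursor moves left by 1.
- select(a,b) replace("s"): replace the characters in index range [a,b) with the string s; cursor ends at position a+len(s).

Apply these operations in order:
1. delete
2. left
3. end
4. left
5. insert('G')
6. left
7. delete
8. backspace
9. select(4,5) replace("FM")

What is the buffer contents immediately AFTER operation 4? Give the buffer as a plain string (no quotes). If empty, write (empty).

Answer: NWDDWR

Derivation:
After op 1 (delete): buf='NWDDWR' cursor=0
After op 2 (left): buf='NWDDWR' cursor=0
After op 3 (end): buf='NWDDWR' cursor=6
After op 4 (left): buf='NWDDWR' cursor=5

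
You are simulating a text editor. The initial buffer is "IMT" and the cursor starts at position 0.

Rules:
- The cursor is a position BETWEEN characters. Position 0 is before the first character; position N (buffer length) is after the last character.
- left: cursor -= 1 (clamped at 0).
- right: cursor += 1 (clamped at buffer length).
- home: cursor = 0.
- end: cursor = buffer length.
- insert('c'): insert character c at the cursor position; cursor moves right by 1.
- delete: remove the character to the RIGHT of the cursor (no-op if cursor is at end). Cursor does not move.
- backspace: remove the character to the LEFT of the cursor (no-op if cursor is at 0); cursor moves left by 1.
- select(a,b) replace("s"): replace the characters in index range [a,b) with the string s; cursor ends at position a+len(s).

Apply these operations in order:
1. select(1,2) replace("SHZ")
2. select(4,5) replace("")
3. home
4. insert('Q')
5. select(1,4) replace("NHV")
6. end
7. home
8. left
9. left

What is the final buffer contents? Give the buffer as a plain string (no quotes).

Answer: QNHVZ

Derivation:
After op 1 (select(1,2) replace("SHZ")): buf='ISHZT' cursor=4
After op 2 (select(4,5) replace("")): buf='ISHZ' cursor=4
After op 3 (home): buf='ISHZ' cursor=0
After op 4 (insert('Q')): buf='QISHZ' cursor=1
After op 5 (select(1,4) replace("NHV")): buf='QNHVZ' cursor=4
After op 6 (end): buf='QNHVZ' cursor=5
After op 7 (home): buf='QNHVZ' cursor=0
After op 8 (left): buf='QNHVZ' cursor=0
After op 9 (left): buf='QNHVZ' cursor=0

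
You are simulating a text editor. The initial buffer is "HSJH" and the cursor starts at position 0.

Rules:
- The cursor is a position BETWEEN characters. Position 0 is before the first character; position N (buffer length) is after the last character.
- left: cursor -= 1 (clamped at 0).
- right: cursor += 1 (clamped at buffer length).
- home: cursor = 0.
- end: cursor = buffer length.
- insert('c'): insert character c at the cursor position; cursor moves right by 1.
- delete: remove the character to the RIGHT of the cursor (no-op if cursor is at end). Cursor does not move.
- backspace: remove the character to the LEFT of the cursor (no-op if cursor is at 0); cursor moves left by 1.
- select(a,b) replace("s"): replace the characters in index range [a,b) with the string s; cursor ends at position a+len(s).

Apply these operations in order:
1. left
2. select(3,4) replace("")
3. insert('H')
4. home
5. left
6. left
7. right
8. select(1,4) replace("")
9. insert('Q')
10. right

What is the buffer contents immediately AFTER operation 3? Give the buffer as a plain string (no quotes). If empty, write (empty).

After op 1 (left): buf='HSJH' cursor=0
After op 2 (select(3,4) replace("")): buf='HSJ' cursor=3
After op 3 (insert('H')): buf='HSJH' cursor=4

Answer: HSJH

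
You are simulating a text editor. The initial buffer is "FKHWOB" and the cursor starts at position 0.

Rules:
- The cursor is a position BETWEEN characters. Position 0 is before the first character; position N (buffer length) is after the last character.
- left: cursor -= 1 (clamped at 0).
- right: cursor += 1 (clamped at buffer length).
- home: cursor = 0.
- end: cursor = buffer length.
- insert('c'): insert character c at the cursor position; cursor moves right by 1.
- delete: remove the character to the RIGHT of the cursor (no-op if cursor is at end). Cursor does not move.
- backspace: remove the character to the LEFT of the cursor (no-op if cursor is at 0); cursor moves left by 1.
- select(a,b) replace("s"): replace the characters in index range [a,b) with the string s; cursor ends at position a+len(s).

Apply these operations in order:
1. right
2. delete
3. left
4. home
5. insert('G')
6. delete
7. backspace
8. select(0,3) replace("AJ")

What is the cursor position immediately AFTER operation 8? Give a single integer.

Answer: 2

Derivation:
After op 1 (right): buf='FKHWOB' cursor=1
After op 2 (delete): buf='FHWOB' cursor=1
After op 3 (left): buf='FHWOB' cursor=0
After op 4 (home): buf='FHWOB' cursor=0
After op 5 (insert('G')): buf='GFHWOB' cursor=1
After op 6 (delete): buf='GHWOB' cursor=1
After op 7 (backspace): buf='HWOB' cursor=0
After op 8 (select(0,3) replace("AJ")): buf='AJB' cursor=2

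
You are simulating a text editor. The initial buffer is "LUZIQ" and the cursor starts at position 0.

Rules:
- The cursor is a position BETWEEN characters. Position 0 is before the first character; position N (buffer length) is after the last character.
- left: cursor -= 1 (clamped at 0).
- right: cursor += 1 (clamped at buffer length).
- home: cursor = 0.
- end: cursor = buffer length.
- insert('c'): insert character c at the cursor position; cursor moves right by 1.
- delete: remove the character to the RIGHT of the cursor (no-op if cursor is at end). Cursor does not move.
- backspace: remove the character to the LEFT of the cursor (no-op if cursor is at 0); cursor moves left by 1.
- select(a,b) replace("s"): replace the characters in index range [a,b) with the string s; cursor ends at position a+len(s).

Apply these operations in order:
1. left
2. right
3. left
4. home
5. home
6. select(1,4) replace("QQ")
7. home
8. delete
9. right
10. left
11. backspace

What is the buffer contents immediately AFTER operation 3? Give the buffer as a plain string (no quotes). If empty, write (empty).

After op 1 (left): buf='LUZIQ' cursor=0
After op 2 (right): buf='LUZIQ' cursor=1
After op 3 (left): buf='LUZIQ' cursor=0

Answer: LUZIQ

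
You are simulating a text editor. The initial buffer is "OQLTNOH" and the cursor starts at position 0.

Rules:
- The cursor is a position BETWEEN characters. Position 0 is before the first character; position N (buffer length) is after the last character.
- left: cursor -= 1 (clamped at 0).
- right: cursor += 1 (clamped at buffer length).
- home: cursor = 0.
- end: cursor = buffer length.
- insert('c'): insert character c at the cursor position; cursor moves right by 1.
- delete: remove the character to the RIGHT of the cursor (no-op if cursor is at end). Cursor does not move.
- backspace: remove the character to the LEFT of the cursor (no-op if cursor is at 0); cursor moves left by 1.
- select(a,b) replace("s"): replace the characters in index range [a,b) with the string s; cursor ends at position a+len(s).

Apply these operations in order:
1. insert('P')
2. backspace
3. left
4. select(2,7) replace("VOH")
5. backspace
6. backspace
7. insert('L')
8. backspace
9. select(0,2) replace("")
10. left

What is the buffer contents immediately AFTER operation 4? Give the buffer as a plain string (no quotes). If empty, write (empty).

Answer: OQVOH

Derivation:
After op 1 (insert('P')): buf='POQLTNOH' cursor=1
After op 2 (backspace): buf='OQLTNOH' cursor=0
After op 3 (left): buf='OQLTNOH' cursor=0
After op 4 (select(2,7) replace("VOH")): buf='OQVOH' cursor=5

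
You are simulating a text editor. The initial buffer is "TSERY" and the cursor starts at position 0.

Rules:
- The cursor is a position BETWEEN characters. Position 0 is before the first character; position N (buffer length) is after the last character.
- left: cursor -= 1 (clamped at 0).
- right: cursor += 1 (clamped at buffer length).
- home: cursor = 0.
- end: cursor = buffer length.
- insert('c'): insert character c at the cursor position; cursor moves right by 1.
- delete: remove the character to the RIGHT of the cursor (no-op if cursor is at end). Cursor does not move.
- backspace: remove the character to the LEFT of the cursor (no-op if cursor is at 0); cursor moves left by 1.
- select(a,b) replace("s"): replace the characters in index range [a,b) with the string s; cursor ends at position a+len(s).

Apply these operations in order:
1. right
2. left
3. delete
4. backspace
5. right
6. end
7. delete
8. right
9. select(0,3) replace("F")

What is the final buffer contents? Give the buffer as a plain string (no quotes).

After op 1 (right): buf='TSERY' cursor=1
After op 2 (left): buf='TSERY' cursor=0
After op 3 (delete): buf='SERY' cursor=0
After op 4 (backspace): buf='SERY' cursor=0
After op 5 (right): buf='SERY' cursor=1
After op 6 (end): buf='SERY' cursor=4
After op 7 (delete): buf='SERY' cursor=4
After op 8 (right): buf='SERY' cursor=4
After op 9 (select(0,3) replace("F")): buf='FY' cursor=1

Answer: FY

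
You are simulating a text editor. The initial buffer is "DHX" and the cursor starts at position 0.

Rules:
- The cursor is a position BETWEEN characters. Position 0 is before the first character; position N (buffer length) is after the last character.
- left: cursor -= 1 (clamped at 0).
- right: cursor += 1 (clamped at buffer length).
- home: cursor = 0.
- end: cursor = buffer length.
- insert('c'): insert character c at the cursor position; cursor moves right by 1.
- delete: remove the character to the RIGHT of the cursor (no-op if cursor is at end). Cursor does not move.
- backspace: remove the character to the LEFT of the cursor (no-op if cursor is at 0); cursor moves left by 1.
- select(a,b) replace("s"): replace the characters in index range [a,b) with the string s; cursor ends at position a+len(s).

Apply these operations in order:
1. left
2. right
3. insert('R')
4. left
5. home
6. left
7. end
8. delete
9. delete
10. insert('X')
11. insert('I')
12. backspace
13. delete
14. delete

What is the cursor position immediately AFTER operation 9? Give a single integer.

After op 1 (left): buf='DHX' cursor=0
After op 2 (right): buf='DHX' cursor=1
After op 3 (insert('R')): buf='DRHX' cursor=2
After op 4 (left): buf='DRHX' cursor=1
After op 5 (home): buf='DRHX' cursor=0
After op 6 (left): buf='DRHX' cursor=0
After op 7 (end): buf='DRHX' cursor=4
After op 8 (delete): buf='DRHX' cursor=4
After op 9 (delete): buf='DRHX' cursor=4

Answer: 4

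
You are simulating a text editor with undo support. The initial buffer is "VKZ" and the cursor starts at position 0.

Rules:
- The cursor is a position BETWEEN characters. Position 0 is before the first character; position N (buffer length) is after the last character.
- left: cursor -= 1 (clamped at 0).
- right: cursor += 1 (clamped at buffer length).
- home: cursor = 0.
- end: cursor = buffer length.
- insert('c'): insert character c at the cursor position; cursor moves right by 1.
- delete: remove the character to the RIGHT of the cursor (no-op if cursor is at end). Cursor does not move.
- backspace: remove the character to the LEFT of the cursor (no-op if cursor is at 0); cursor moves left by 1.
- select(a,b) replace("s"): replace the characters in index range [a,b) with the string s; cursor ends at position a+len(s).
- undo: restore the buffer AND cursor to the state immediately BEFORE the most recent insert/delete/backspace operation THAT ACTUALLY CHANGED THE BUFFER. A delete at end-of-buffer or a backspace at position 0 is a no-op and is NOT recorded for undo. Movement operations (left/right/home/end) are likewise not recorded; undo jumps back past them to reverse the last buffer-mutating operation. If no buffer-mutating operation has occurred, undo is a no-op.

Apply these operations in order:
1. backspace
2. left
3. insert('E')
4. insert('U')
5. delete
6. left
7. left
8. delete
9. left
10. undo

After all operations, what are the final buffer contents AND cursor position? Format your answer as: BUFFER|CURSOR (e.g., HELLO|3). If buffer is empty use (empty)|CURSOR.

Answer: EUKZ|0

Derivation:
After op 1 (backspace): buf='VKZ' cursor=0
After op 2 (left): buf='VKZ' cursor=0
After op 3 (insert('E')): buf='EVKZ' cursor=1
After op 4 (insert('U')): buf='EUVKZ' cursor=2
After op 5 (delete): buf='EUKZ' cursor=2
After op 6 (left): buf='EUKZ' cursor=1
After op 7 (left): buf='EUKZ' cursor=0
After op 8 (delete): buf='UKZ' cursor=0
After op 9 (left): buf='UKZ' cursor=0
After op 10 (undo): buf='EUKZ' cursor=0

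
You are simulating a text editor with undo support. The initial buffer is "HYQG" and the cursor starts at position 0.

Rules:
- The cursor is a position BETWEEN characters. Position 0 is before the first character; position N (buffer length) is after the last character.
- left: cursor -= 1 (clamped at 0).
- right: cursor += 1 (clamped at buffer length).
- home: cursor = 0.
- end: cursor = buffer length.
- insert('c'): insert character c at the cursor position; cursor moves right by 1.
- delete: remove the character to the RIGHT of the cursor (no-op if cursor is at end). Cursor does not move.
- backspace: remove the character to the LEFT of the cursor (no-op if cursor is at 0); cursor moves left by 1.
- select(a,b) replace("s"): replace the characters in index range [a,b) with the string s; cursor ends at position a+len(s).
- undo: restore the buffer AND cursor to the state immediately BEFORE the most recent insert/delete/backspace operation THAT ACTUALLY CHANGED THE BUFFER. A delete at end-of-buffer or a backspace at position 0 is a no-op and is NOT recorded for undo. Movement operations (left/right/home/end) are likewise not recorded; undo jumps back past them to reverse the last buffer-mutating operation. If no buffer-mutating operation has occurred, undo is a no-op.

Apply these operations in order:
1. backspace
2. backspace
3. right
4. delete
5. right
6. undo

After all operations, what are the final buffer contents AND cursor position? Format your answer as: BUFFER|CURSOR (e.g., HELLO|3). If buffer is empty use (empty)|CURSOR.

Answer: HYQG|1

Derivation:
After op 1 (backspace): buf='HYQG' cursor=0
After op 2 (backspace): buf='HYQG' cursor=0
After op 3 (right): buf='HYQG' cursor=1
After op 4 (delete): buf='HQG' cursor=1
After op 5 (right): buf='HQG' cursor=2
After op 6 (undo): buf='HYQG' cursor=1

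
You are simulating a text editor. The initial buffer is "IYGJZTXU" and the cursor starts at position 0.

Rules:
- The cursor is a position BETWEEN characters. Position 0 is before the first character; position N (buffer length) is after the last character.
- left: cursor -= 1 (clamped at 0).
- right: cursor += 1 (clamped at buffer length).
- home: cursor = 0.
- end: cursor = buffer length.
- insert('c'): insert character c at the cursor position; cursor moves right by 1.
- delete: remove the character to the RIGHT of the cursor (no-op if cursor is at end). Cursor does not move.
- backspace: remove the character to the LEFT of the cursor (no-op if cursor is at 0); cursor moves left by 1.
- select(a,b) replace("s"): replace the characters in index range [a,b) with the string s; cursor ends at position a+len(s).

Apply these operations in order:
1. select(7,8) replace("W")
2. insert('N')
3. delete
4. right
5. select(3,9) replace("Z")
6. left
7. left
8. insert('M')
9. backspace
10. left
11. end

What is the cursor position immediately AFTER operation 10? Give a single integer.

Answer: 1

Derivation:
After op 1 (select(7,8) replace("W")): buf='IYGJZTXW' cursor=8
After op 2 (insert('N')): buf='IYGJZTXWN' cursor=9
After op 3 (delete): buf='IYGJZTXWN' cursor=9
After op 4 (right): buf='IYGJZTXWN' cursor=9
After op 5 (select(3,9) replace("Z")): buf='IYGZ' cursor=4
After op 6 (left): buf='IYGZ' cursor=3
After op 7 (left): buf='IYGZ' cursor=2
After op 8 (insert('M')): buf='IYMGZ' cursor=3
After op 9 (backspace): buf='IYGZ' cursor=2
After op 10 (left): buf='IYGZ' cursor=1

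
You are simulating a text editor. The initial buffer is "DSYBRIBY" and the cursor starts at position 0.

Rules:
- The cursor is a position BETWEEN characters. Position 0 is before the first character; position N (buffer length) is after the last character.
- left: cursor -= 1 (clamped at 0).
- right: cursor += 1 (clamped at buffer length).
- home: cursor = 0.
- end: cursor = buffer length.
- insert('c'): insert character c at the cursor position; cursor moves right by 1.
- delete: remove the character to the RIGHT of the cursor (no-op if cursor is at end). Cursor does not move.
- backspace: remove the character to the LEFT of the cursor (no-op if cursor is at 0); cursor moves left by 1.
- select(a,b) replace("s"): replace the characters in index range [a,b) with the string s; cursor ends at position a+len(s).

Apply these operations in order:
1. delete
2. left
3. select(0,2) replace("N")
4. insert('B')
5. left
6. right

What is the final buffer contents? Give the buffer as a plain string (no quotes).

Answer: NBBRIBY

Derivation:
After op 1 (delete): buf='SYBRIBY' cursor=0
After op 2 (left): buf='SYBRIBY' cursor=0
After op 3 (select(0,2) replace("N")): buf='NBRIBY' cursor=1
After op 4 (insert('B')): buf='NBBRIBY' cursor=2
After op 5 (left): buf='NBBRIBY' cursor=1
After op 6 (right): buf='NBBRIBY' cursor=2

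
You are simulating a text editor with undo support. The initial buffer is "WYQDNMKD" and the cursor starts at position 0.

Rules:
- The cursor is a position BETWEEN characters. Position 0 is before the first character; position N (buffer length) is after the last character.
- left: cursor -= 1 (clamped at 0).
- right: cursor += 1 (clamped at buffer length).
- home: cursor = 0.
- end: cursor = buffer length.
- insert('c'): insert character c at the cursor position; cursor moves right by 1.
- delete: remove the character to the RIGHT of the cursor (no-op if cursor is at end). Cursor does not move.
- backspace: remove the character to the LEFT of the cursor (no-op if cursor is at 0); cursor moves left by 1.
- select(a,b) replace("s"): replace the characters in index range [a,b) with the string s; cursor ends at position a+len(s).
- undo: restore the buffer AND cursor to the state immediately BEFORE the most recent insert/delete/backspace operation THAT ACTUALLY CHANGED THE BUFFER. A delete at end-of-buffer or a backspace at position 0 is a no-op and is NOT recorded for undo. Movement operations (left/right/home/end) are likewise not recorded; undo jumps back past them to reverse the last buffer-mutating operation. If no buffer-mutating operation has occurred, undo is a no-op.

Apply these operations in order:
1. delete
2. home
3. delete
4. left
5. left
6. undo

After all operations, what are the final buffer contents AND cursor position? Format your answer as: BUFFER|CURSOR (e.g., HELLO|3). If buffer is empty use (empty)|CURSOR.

After op 1 (delete): buf='YQDNMKD' cursor=0
After op 2 (home): buf='YQDNMKD' cursor=0
After op 3 (delete): buf='QDNMKD' cursor=0
After op 4 (left): buf='QDNMKD' cursor=0
After op 5 (left): buf='QDNMKD' cursor=0
After op 6 (undo): buf='YQDNMKD' cursor=0

Answer: YQDNMKD|0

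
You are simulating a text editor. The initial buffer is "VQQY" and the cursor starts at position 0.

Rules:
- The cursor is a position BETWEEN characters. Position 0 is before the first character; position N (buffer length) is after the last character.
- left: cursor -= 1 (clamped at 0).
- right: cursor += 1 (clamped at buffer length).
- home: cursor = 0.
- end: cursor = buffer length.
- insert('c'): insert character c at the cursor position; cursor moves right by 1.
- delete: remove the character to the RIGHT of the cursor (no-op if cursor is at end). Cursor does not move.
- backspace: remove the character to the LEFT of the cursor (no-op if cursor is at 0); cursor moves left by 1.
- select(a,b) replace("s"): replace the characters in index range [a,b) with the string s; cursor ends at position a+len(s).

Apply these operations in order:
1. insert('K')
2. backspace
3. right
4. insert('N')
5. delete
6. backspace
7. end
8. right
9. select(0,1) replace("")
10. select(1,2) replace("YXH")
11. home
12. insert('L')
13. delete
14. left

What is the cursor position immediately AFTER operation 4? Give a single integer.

Answer: 2

Derivation:
After op 1 (insert('K')): buf='KVQQY' cursor=1
After op 2 (backspace): buf='VQQY' cursor=0
After op 3 (right): buf='VQQY' cursor=1
After op 4 (insert('N')): buf='VNQQY' cursor=2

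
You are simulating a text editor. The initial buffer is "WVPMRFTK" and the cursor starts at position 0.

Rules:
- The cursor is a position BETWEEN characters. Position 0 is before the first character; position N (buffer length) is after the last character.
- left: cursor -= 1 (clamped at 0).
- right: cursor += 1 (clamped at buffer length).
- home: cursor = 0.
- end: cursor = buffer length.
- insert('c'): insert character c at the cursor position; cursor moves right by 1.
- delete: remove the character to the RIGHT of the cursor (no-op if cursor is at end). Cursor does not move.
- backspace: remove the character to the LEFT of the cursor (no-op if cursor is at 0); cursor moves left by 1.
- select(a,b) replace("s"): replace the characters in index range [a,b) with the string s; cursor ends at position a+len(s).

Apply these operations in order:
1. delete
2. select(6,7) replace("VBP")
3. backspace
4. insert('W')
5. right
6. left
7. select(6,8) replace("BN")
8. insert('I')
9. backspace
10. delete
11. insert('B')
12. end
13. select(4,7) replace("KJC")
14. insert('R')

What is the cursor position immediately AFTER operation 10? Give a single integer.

Answer: 8

Derivation:
After op 1 (delete): buf='VPMRFTK' cursor=0
After op 2 (select(6,7) replace("VBP")): buf='VPMRFTVBP' cursor=9
After op 3 (backspace): buf='VPMRFTVB' cursor=8
After op 4 (insert('W')): buf='VPMRFTVBW' cursor=9
After op 5 (right): buf='VPMRFTVBW' cursor=9
After op 6 (left): buf='VPMRFTVBW' cursor=8
After op 7 (select(6,8) replace("BN")): buf='VPMRFTBNW' cursor=8
After op 8 (insert('I')): buf='VPMRFTBNIW' cursor=9
After op 9 (backspace): buf='VPMRFTBNW' cursor=8
After op 10 (delete): buf='VPMRFTBN' cursor=8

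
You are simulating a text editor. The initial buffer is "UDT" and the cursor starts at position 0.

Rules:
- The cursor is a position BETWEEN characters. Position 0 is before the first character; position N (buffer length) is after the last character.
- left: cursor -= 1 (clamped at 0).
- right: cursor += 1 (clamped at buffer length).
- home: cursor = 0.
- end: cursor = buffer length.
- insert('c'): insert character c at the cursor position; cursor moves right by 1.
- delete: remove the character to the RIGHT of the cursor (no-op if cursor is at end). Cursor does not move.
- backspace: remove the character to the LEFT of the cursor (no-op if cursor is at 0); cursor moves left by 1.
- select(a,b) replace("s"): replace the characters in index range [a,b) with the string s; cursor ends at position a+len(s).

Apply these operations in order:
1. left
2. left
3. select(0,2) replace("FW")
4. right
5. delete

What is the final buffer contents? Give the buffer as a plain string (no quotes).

Answer: FWT

Derivation:
After op 1 (left): buf='UDT' cursor=0
After op 2 (left): buf='UDT' cursor=0
After op 3 (select(0,2) replace("FW")): buf='FWT' cursor=2
After op 4 (right): buf='FWT' cursor=3
After op 5 (delete): buf='FWT' cursor=3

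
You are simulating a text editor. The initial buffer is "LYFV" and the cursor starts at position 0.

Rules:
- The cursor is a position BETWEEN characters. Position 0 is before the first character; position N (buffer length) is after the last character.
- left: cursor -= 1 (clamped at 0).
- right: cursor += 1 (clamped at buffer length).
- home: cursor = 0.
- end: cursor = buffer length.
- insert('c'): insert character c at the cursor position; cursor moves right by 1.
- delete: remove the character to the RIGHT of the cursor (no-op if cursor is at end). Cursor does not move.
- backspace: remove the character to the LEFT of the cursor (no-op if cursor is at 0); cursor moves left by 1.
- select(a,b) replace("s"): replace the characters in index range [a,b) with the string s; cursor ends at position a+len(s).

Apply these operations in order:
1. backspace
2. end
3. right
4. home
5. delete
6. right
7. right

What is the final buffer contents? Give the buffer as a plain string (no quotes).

After op 1 (backspace): buf='LYFV' cursor=0
After op 2 (end): buf='LYFV' cursor=4
After op 3 (right): buf='LYFV' cursor=4
After op 4 (home): buf='LYFV' cursor=0
After op 5 (delete): buf='YFV' cursor=0
After op 6 (right): buf='YFV' cursor=1
After op 7 (right): buf='YFV' cursor=2

Answer: YFV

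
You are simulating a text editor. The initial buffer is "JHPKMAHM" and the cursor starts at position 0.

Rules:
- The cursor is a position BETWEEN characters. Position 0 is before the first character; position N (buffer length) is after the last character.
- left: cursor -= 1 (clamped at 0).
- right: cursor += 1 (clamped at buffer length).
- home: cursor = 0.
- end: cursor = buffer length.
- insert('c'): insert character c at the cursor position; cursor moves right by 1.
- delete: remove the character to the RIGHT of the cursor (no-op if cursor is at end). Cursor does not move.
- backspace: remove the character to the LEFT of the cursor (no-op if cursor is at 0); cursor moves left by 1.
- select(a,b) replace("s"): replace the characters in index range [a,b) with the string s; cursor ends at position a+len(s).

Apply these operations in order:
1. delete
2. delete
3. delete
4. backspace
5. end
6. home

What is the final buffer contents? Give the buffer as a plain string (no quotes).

After op 1 (delete): buf='HPKMAHM' cursor=0
After op 2 (delete): buf='PKMAHM' cursor=0
After op 3 (delete): buf='KMAHM' cursor=0
After op 4 (backspace): buf='KMAHM' cursor=0
After op 5 (end): buf='KMAHM' cursor=5
After op 6 (home): buf='KMAHM' cursor=0

Answer: KMAHM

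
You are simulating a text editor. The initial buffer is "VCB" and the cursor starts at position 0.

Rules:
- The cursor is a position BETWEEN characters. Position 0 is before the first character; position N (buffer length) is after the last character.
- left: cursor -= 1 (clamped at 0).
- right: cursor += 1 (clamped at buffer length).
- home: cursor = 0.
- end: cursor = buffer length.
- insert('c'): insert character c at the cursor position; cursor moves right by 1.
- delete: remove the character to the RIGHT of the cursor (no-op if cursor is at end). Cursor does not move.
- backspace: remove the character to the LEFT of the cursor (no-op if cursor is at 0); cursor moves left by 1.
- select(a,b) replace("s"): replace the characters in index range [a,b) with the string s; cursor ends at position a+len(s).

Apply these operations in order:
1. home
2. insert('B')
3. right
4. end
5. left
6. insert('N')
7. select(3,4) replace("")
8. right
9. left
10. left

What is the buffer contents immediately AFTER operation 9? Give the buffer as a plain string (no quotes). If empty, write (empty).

After op 1 (home): buf='VCB' cursor=0
After op 2 (insert('B')): buf='BVCB' cursor=1
After op 3 (right): buf='BVCB' cursor=2
After op 4 (end): buf='BVCB' cursor=4
After op 5 (left): buf='BVCB' cursor=3
After op 6 (insert('N')): buf='BVCNB' cursor=4
After op 7 (select(3,4) replace("")): buf='BVCB' cursor=3
After op 8 (right): buf='BVCB' cursor=4
After op 9 (left): buf='BVCB' cursor=3

Answer: BVCB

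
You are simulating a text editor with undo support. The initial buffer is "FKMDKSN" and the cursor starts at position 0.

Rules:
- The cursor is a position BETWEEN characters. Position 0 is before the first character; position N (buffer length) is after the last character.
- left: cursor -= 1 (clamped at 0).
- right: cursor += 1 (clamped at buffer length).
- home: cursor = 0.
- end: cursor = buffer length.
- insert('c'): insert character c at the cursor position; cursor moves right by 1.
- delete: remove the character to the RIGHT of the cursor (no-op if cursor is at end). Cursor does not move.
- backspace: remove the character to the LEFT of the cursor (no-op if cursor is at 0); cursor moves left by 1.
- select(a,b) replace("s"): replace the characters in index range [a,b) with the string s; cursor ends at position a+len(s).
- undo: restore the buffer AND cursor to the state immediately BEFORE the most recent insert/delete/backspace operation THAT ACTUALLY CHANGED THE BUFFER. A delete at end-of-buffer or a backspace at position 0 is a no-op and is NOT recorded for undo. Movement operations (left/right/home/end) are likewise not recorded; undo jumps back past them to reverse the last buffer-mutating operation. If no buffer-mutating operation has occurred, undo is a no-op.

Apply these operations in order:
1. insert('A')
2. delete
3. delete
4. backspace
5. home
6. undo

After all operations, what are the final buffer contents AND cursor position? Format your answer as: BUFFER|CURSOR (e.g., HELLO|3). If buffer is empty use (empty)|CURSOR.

After op 1 (insert('A')): buf='AFKMDKSN' cursor=1
After op 2 (delete): buf='AKMDKSN' cursor=1
After op 3 (delete): buf='AMDKSN' cursor=1
After op 4 (backspace): buf='MDKSN' cursor=0
After op 5 (home): buf='MDKSN' cursor=0
After op 6 (undo): buf='AMDKSN' cursor=1

Answer: AMDKSN|1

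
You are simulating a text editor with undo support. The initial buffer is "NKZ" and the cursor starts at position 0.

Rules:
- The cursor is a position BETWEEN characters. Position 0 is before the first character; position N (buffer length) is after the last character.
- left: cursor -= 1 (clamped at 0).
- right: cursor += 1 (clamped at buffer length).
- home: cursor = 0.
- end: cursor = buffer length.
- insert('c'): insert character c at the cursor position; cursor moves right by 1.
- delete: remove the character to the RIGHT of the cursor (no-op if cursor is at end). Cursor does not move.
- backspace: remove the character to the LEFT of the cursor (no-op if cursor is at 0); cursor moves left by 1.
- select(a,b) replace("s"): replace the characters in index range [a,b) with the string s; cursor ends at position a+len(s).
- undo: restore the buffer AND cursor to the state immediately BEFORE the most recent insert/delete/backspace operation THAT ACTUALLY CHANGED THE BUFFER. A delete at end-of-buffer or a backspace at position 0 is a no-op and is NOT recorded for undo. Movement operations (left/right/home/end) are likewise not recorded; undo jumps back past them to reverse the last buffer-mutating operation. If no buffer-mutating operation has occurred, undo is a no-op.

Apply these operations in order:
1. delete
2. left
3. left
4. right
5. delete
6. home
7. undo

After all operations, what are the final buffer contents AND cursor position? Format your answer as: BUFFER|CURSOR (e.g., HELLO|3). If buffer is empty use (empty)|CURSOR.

After op 1 (delete): buf='KZ' cursor=0
After op 2 (left): buf='KZ' cursor=0
After op 3 (left): buf='KZ' cursor=0
After op 4 (right): buf='KZ' cursor=1
After op 5 (delete): buf='K' cursor=1
After op 6 (home): buf='K' cursor=0
After op 7 (undo): buf='KZ' cursor=1

Answer: KZ|1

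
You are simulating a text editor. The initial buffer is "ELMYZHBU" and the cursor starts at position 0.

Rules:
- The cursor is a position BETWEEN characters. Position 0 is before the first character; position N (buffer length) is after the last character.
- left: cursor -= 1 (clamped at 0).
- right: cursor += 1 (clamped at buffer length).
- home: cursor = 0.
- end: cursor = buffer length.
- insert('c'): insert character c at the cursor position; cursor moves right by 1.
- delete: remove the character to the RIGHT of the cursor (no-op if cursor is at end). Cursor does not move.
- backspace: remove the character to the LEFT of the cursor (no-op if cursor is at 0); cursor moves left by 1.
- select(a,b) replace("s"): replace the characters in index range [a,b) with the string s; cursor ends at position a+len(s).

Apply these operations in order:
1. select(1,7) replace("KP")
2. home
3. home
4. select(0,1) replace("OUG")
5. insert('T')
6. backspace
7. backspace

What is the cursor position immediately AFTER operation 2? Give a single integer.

After op 1 (select(1,7) replace("KP")): buf='EKPU' cursor=3
After op 2 (home): buf='EKPU' cursor=0

Answer: 0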